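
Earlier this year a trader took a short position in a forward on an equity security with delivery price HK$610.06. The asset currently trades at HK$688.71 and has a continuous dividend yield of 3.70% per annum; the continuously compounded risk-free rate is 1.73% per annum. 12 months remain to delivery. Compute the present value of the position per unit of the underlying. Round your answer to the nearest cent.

-HK$64.10

Current fair forward for the remaining 12 months: F = S·e^((r − q)·T), (r − q) = 0.0173 − 0.0370 = -0.0197
F = 688.71 · e^(-0.0197 × 12/12) = 688.71 × 0.980493 = 675.2753
Value of long forward = (F − K)·e^(−rT) = (675.2753 − 610.06) · e^(−0.0173·12/12)
= 65.2153 × 0.982849 = 64.10
Short position value = −(long value) = -HK$64.10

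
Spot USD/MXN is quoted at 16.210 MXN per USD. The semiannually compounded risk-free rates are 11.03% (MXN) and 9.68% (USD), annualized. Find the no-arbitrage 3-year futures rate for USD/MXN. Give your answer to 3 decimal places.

By covered interest parity, F = S · (1+r_MXN/2)^(2T) / (1+r_USD/2)^(2T)
= 16.210 × 1.380019 / 1.327890 = 16.210 × 1.039257
F = 16.846 MXN per USD

16.846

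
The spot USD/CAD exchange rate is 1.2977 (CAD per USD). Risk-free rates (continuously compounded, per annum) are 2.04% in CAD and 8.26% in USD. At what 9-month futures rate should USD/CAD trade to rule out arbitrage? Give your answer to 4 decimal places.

1.2386

F = S·e^((r_CAD − r_USD)T) = 1.2977 · e^((0.0204 − 0.0826) × 9/12)
= 1.2977 · e^-0.046650 = 1.2977 × 0.954421
F = 1.2386 CAD per USD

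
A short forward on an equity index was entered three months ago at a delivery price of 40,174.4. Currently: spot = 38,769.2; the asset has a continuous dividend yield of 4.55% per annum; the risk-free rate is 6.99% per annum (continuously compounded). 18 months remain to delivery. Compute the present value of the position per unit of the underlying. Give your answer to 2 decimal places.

Current fair forward for the remaining 18 months: F = S·e^((r − q)·T), (r − q) = 0.0699 − 0.0455 = 0.0244
F = 38769.2 · e^(0.0244 × 18/12) = 38769.2 × 1.03727803 = 40214.4394
Value of long forward = (F − K)·e^(−rT) = (40214.4394 − 40174.4) · e^(−0.0699·18/12)
= 40.0394 × 0.90045958 = 36.05
Short position value = −(long value) = -36.05

-36.05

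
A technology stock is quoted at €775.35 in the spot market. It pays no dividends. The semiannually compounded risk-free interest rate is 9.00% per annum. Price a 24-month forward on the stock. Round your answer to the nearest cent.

F = S · (1+r/2)^(2T)
= 775.35 × 1.192519
F = €924.62

€924.62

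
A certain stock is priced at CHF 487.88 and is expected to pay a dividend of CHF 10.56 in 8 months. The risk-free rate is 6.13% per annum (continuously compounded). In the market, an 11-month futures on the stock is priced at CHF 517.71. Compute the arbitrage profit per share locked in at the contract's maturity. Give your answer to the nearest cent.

CHF 12.35 per share

PV(dividends) I = 10.56·e^(−0.0613·8/12) = 10.1371
Fair futures F* = (S − I)·e^(rT) = (487.88 − 10.1371)·e^0.056192 = 477.7429 × 1.057801 = 505.3569
Market CHF 517.71 > fair 505.3569: forward overpriced → cash-and-carry (borrow at r, buy the stock and collect the dividends, short the forward).
Profit at T = |F_mkt − F*| = |517.71 − 505.3569| = CHF 12.35 per share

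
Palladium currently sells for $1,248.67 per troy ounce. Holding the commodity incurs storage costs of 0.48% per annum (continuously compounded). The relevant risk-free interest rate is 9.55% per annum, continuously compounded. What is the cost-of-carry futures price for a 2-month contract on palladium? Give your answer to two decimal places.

Net carry = r + u − y = 0.0955 + 0.0048 − 0.0000 = 0.1003
F = S·e^((r+u−y)T) = 1248.67 · e^(0.1003 × 2/12) = 1248.67 · e^0.01671667
= 1248.67 × 1.01685718 = $1,269.72 per troy ounce

$1,269.72 per troy ounce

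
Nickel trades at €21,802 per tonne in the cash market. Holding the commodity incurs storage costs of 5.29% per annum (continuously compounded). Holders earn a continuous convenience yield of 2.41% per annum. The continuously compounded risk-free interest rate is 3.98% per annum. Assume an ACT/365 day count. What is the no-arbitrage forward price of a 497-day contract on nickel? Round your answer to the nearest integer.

€23,937 per tonne

Net carry = r + u − y = 0.0398 + 0.0529 − 0.0241 = 0.0686
F = S·e^((r+u−y)T) = 21802 · e^(0.0686 × 497/365) = 21802 · e^0.093409
= 21802 × 1.097911 = €23,937 per tonne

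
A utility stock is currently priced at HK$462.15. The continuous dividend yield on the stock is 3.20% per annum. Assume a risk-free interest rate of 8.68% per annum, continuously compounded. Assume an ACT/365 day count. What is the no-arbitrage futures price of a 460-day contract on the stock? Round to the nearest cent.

F = S·e^((r − q)T) = 462.15 · e^((0.0868 − 0.0320) × 460/365)
= 462.15 · e^0.069063 = 462.15 × 1.071504
F = HK$495.20

HK$495.20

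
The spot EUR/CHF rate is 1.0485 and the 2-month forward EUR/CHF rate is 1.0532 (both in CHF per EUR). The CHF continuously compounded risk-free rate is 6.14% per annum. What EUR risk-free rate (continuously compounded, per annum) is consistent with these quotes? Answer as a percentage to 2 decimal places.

F = S·e^((r_CHF − r_EUR)T) ⇒ r_EUR = r_CHF − ln(F/S)/T
ln(1.0532/1.0485) = 0.004473; /(2/12) = 0.026838
r_EUR = 0.0614 − 0.026838 = 0.034562
r_EUR = 3.46%

3.46%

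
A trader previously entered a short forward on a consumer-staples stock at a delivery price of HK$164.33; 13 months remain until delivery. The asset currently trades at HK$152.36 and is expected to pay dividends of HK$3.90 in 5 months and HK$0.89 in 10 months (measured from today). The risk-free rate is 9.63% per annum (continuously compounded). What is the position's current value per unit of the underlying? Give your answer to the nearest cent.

HK$0.26

PV(remaining dividends) I = 3.90·e^(−0.0963·5/12) + 0.89·e^(−0.0963·10/12) = 4.5680
Current forward F = (S − I)·e^(rT) = (152.36 − 4.5680)·e^(0.0963·13/12) = 147.7920 × 1.109961 = 164.0434
Value (long) = (F − K)·e^(−rT) = (164.0434 − 164.33) × 0.900932 = -0.2582
Short position value = −(long value) = HK$0.26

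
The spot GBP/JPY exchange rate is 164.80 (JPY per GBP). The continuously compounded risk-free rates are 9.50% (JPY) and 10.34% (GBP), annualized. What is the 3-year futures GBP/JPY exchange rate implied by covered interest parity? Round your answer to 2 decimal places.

160.70

F = S·e^((r_JPY − r_GBP)T) = 164.80 · e^((0.0950 − 0.1034) × 3)
= 164.80 · e^-0.025200 = 164.80 × 0.975115
F = 160.70 JPY per GBP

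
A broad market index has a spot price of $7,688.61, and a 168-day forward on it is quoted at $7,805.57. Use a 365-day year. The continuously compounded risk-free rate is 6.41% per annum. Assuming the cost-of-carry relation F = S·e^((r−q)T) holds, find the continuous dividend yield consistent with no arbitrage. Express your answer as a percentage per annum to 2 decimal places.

From F = S·e^((r−q)T): (r − q) = ln(F/S)/T
ln(7805.57/7688.61) = ln(1.015212) = 0.015097
(r − q) = 0.015097 / (168/365) = 0.032800
q = r − ln(F/S)/T = 0.0641 − 0.032800 = 0.031300
q = 3.13%

3.13%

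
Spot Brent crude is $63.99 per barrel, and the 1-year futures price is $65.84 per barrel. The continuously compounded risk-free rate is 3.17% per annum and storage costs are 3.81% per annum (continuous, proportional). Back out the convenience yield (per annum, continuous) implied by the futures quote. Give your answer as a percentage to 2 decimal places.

F = S·e^((r+u−y)T) ⇒ (r+u−y) = ln(F/S)/T
ln(65.84/63.99) = 0.028501; /T ⇒ 0.028501
y = r + u − ln(F/S)/T = 0.0317 + 0.0381 − 0.028501 = 0.041299
y = 4.13%

4.13%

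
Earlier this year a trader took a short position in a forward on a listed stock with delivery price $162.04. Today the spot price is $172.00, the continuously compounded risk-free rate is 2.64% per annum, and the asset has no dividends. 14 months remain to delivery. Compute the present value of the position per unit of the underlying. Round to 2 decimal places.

-$14.87

Current fair forward for the remaining 14 months: F = S·e^(r·T), r = 0.0264
F = 172.00 · e^(0.0264 × 14/12) = 172.00 × 1.031279 = 177.3800
Value of long forward = (F − K)·e^(−rT) = (177.3800 − 162.04) · e^(−0.0264·14/12)
= 15.3400 × 0.969669 = 14.87
Short position value = −(long value) = -$14.87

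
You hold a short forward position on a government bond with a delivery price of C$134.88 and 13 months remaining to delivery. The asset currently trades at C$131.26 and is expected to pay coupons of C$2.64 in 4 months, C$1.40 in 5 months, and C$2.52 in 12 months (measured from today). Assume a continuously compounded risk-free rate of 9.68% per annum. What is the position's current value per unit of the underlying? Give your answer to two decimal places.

PV(remaining coupons) I = 2.64·e^(−0.0968·4/12) + 1.40·e^(−0.0968·5/12) + 2.52·e^(−0.0968·12/12) = 6.1883
Current forward F = (S − I)·e^(rT) = (131.26 − 6.1883)·e^(0.0968·13/12) = 125.0717 × 1.110563 = 138.9000
Value (long) = (F − K)·e^(−rT) = (138.9000 − 134.88) × 0.900445 = 3.6198
Short position value = −(long value) = -C$3.62

-C$3.62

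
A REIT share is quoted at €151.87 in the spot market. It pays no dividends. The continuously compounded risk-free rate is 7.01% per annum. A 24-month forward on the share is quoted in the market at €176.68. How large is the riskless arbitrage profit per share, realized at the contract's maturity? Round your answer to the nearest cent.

€1.95 per share

Fair forward: F* = S·e^(carry·T), with carry = r = 0.0701
F* = 151.87 · e^(0.0701 × 24/12) = 151.87 · e^0.140200 = 151.87 × 1.150504 = €174.7270
Market €176.68 > fair €174.7270: forward overpriced → cash-and-carry (buy spot, short the forward).
At maturity, profit = |F_mkt − F*| = |176.68 − 174.7270| = €1.95 per share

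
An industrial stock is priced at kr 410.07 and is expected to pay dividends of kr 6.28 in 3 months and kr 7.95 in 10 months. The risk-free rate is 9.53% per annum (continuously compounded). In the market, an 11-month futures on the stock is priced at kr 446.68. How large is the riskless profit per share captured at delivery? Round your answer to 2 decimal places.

PV(dividends) I = 6.28·e^(−0.0953·3/12) + 7.95·e^(−0.0953·10/12) = 13.4752
Fair futures F* = (S − I)·e^(rT) = (410.07 − 13.4752)·e^0.087358 = 396.5948 × 1.091287 = 432.7987
Market kr 446.68 > fair 432.7987: forward overpriced → cash-and-carry (borrow at r, buy the stock and collect the dividends, short the forward).
Profit at T = |F_mkt − F*| = |446.68 − 432.7987| = kr 13.88 per share

kr 13.88 per share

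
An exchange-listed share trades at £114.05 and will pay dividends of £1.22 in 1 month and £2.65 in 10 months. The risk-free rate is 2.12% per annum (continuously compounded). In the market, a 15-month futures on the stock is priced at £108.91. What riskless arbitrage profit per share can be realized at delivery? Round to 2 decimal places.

£4.28 per share

PV(dividends) I = 1.22·e^(−0.0212·1/12) + 2.65·e^(−0.0212·10/12) = 3.8214
Fair futures F* = (S − I)·e^(rT) = (114.05 − 3.8214)·e^0.026500 = 110.2286 × 1.026854 = 113.1887
Market £108.91 < fair 113.1887: forward underpriced → reverse cash-and-carry (short the stock, invest proceeds at r, pay the dividends, go long the forward).
Profit at T = |F_mkt − F*| = |108.91 − 113.1887| = £4.28 per share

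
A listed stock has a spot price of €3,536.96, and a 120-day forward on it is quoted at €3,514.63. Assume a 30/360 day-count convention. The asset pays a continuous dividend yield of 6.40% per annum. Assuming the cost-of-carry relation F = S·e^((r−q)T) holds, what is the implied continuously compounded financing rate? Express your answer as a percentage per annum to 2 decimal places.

4.50%

From F = S·e^((r−q)T): (r − q) = ln(F/S)/T
ln(3514.63/3536.96) = ln(0.993687) = -0.006333
(r − q) = -0.006333 / (120/360) = -0.018999
r = ln(F/S)/T + q = -0.018999 + 0.0640 = 0.045001
r = 4.50%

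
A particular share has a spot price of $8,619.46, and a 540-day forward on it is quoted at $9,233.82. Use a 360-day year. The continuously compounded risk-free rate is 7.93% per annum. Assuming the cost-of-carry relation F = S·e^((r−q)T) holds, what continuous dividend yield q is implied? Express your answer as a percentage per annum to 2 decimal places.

3.34%

From F = S·e^((r−q)T): (r − q) = ln(F/S)/T
ln(9233.82/8619.46) = ln(1.071276) = 0.068850
(r − q) = 0.068850 / (540/360) = 0.045900
q = r − ln(F/S)/T = 0.0793 − 0.045900 = 0.033400
q = 3.34%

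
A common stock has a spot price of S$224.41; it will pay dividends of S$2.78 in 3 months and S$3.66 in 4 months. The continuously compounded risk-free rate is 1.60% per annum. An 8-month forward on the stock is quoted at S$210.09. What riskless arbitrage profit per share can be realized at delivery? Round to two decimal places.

S$10.25 per share

PV(dividends) I = 2.78·e^(−0.0160·3/12) + 3.66·e^(−0.0160·4/12) = 6.4094
Fair forward F* = (S − I)·e^(rT) = (224.41 − 6.4094)·e^0.010667 = 218.0006 × 1.010724 = 220.3384
Market S$210.09 < fair 220.3384: forward underpriced → reverse cash-and-carry (short the stock, invest proceeds at r, pay the dividends, go long the forward).
Profit at T = |F_mkt − F*| = |210.09 − 220.3384| = S$10.25 per share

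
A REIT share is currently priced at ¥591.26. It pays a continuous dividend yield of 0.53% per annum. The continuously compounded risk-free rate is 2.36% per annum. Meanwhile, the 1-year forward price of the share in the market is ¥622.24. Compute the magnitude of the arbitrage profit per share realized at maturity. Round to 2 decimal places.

¥20.06 per share

Fair forward: F* = S·e^(carry·T), with carry = (r − q) = 0.0236 − 0.0053 = 0.0183
F* = 591.26 · e^(0.0183 × 1) = 591.26 · e^0.018300 = 591.26 × 1.018468 = ¥602.1794
Market ¥622.24 > fair ¥602.1794: forward overpriced → cash-and-carry (buy spot, short the forward).
At maturity, profit = |F_mkt − F*| = |622.24 − 602.1794| = ¥20.06 per share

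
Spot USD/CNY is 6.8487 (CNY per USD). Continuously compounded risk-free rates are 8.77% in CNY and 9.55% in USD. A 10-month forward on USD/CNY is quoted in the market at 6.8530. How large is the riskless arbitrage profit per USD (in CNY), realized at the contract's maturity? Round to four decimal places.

Fair forward: F* = S·e^(carry·T), with carry = (r_CNY − r_USD) = 0.0877 − 0.0955 = -0.0078
F* = 6.8487 · e^(-0.0078 × 10/12) = 6.8487 · e^-0.006500 = 6.8487 × 0.993521 = 6.8043
Market 6.8530 > fair 6.8043: forward overpriced → cash-and-carry (buy spot, short the forward).
At maturity, profit = |F_mkt − F*| = |6.8530 − 6.8043| = 0.0487 per USD (in CNY)

0.0487 per USD (in CNY)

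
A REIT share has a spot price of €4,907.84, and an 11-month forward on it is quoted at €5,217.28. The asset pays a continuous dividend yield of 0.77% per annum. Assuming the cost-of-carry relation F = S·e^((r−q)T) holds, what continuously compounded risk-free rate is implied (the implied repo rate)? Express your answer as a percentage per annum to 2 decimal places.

From F = S·e^((r−q)T): (r − q) = ln(F/S)/T
ln(5217.28/4907.84) = ln(1.063050) = 0.061142
(r − q) = 0.061142 / (11/12) = 0.066700
r = ln(F/S)/T + q = 0.066700 + 0.0077 = 0.074400
r = 7.44%

7.44%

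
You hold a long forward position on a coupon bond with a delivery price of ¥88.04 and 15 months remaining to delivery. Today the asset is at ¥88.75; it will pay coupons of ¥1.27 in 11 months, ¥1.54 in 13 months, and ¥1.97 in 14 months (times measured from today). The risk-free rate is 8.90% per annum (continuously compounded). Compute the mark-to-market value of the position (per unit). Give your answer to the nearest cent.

PV(remaining coupons) I = 1.27·e^(−0.0890·11/12) + 1.54·e^(−0.0890·13/12) + 1.97·e^(−0.0890·14/12) = 4.3447
Current forward F = (S − I)·e^(rT) = (88.75 − 4.3447)·e^(0.0890·15/12) = 84.4053 × 1.117674 = 94.3376
Value (long) = (F − K)·e^(−rT) = (94.3376 − 88.04) × 0.894715 = 5.6346
Value = ¥5.63

¥5.63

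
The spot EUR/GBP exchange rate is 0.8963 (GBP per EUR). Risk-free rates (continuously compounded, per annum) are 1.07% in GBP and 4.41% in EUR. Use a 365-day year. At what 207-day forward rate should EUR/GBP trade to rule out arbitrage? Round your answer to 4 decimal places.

0.8795

F = S·e^((r_GBP − r_EUR)T) = 0.8963 · e^((0.0107 − 0.0441) × 207/365)
= 0.8963 · e^-0.018942 = 0.8963 × 0.981236
F = 0.8795 GBP per EUR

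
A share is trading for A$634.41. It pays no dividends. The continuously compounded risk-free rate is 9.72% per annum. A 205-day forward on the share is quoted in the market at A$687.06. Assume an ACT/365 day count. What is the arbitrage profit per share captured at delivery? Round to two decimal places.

A$17.05 per share

Fair forward: F* = S·e^(carry·T), with carry = r = 0.0972
F* = 634.41 · e^(0.0972 × 205/365) = 634.41 · e^0.054592 = 634.41 × 1.056110 = A$670.0067
Market A$687.06 > fair A$670.0067: forward overpriced → cash-and-carry (buy spot, short the forward).
At maturity, profit = |F_mkt − F*| = |687.06 − 670.0067| = A$17.05 per share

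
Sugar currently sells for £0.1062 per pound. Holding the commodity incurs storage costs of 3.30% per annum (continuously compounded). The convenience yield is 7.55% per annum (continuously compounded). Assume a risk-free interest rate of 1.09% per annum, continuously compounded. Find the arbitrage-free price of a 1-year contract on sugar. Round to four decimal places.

Net carry = r + u − y = 0.0109 + 0.0330 − 0.0755 = -0.0316
F = S·e^((r+u−y)T) = 0.1062 · e^(-0.0316 × 1) = 0.1062 · e^-0.031600
= 0.1062 × 0.968894 = £0.1029 per pound

£0.1029 per pound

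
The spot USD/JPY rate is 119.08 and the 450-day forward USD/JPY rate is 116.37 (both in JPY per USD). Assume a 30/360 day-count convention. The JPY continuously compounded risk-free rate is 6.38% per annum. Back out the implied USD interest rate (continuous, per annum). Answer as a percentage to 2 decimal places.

8.22%

F = S·e^((r_JPY − r_USD)T) ⇒ r_USD = r_JPY − ln(F/S)/T
ln(116.37/119.08) = -0.023021; /(450/360) = -0.018417
r_USD = 0.0638 + 0.018417 = 0.082217
r_USD = 8.22%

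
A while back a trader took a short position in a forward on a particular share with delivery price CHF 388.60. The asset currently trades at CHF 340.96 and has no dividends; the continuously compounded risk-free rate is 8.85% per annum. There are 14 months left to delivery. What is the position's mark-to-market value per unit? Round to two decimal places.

CHF 9.52

Current fair forward for the remaining 14 months: F = S·e^(r·T), r = 0.0885
F = 340.96 · e^(0.0885 × 14/12) = 340.96 × 1.108769 = 378.0459
Value of long forward = (F − K)·e^(−rT) = (378.0459 − 388.60) · e^(−0.0885·14/12)
= -10.5541 × 0.901901 = -9.52
Short position value = −(long value) = CHF 9.52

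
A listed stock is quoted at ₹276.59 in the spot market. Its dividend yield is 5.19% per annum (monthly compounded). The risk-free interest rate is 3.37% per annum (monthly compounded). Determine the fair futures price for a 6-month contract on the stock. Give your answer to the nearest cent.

₹274.09

F = S · (1+r/12)^(12T) / (1+q/12)^(12T)
= 276.59 × 1.016969 / 1.026232 = 276.59 × 0.990974
F = ₹274.09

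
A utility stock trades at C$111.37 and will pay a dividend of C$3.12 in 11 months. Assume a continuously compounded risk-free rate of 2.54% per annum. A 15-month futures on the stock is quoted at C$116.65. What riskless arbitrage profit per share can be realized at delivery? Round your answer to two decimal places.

PV(dividends) I = 3.12·e^(−0.0254·11/12) = 3.0482
Fair futures F* = (S − I)·e^(rT) = (111.37 − 3.0482)·e^0.031750 = 108.3218 × 1.032259 = 111.8162
Market C$116.65 > fair 111.8162: forward overpriced → cash-and-carry (borrow at r, buy the stock and collect the dividends, short the forward).
Profit at T = |F_mkt − F*| = |116.65 − 111.8162| = C$4.83 per share

C$4.83 per share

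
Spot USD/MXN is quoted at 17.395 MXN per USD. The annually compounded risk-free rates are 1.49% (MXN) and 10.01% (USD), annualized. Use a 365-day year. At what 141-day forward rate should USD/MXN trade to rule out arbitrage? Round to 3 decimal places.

By covered interest parity, F = S · (1+r_MXN)^T / (1+r_USD)^T
= 17.395 × 1.005730 / 1.037541 = 17.395 × 0.969340
F = 16.862 MXN per USD

16.862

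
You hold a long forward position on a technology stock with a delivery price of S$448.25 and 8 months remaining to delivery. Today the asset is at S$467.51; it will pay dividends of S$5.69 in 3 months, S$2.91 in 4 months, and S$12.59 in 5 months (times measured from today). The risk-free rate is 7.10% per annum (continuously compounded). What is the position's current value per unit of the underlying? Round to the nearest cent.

S$19.33

PV(remaining dividends) I = 5.69·e^(−0.0710·3/12) + 2.91·e^(−0.0710·4/12) + 12.59·e^(−0.0710·5/12) = 20.6548
Current forward F = (S − I)·e^(rT) = (467.51 − 20.6548)·e^(0.0710·8/12) = 446.8552 × 1.048471 = 468.5147
Value (long) = (F − K)·e^(−rT) = (468.5147 − 448.25) × 0.953769 = 19.3278
Value = S$19.33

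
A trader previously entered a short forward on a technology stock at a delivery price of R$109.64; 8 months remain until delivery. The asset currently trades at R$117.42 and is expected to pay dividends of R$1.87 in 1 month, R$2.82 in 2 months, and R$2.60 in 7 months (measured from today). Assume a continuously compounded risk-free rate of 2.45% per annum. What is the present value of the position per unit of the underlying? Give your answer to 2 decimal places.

PV(remaining dividends) I = 1.87·e^(−0.0245·1/12) + 2.82·e^(−0.0245·2/12) + 2.60·e^(−0.0245·7/12) = 7.2378
Current forward F = (S − I)·e^(rT) = (117.42 − 7.2378)·e^(0.0245·8/12) = 110.1822 × 1.016467 = 111.9966
Value (long) = (F − K)·e^(−rT) = (111.9966 − 109.64) × 0.983799 = 2.3184
Short position value = −(long value) = -R$2.32

-R$2.32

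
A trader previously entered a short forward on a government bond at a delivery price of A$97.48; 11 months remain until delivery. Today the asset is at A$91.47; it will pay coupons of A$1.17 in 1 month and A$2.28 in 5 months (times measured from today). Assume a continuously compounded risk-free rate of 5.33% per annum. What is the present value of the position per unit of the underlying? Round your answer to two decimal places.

PV(remaining coupons) I = 1.17·e^(−0.0533·1/12) + 2.28·e^(−0.0533·5/12) = 3.3947
Current forward F = (S − I)·e^(rT) = (91.47 − 3.3947)·e^(0.0533·11/12) = 88.0753 × 1.050072 = 92.4854
Value (long) = (F − K)·e^(−rT) = (92.4854 − 97.48) × 0.952316 = -4.7564
Short position value = −(long value) = A$4.76

A$4.76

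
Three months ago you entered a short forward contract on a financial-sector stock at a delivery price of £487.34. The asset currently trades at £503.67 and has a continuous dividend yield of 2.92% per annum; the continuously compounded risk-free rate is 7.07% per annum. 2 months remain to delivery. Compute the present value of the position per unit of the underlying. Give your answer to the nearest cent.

Current fair forward for the remaining 2 months: F = S·e^((r − q)·T), (r − q) = 0.0707 − 0.0292 = 0.0415
F = 503.67 · e^(0.0415 × 2/12) = 503.67 × 1.006941 = 507.1660
Value of long forward = (F − K)·e^(−rT) = (507.1660 − 487.34) · e^(−0.0707·2/12)
= 19.8260 × 0.988286 = 19.59
Short position value = −(long value) = -£19.59

-£19.59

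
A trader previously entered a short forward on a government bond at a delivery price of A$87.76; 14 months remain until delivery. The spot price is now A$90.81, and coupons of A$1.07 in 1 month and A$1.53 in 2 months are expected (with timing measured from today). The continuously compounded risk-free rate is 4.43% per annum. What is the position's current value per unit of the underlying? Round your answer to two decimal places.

PV(remaining coupons) I = 1.07·e^(−0.0443·1/12) + 1.53·e^(−0.0443·2/12) = 2.5848
Current forward F = (S − I)·e^(rT) = (90.81 − 2.5848)·e^(0.0443·14/12) = 88.2252 × 1.053042 = 92.9048
Value (long) = (F − K)·e^(−rT) = (92.9048 − 87.76) × 0.949630 = 4.8857
Short position value = −(long value) = -A$4.89

-A$4.89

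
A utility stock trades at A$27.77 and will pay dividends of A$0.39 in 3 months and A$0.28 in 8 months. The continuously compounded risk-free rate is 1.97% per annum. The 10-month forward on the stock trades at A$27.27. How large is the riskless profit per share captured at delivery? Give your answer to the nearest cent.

A$0.28 per share

PV(dividends) I = 0.39·e^(−0.0197·3/12) + 0.28·e^(−0.0197·8/12) = 0.6644
Fair forward F* = (S − I)·e^(rT) = (27.77 − 0.6644)·e^0.016417 = 27.1056 × 1.016552 = 27.5543
Market A$27.27 < fair 27.5543: forward underpriced → reverse cash-and-carry (short the stock, invest proceeds at r, pay the dividends, go long the forward).
Profit at T = |F_mkt − F*| = |27.27 − 27.5543| = A$0.28 per share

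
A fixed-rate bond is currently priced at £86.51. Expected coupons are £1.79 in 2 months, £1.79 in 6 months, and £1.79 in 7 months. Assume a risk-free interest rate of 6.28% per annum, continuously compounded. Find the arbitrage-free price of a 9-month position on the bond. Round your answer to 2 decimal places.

£85.20

PV(coupons) I = 1.79·e^(−0.0628·2/12) + 1.79·e^(−0.0628·6/12) + 1.79·e^(−0.0628·7/12)
I = 1.7714 + 1.7347 + 1.7256 = 5.2317
F = (S − I)·e^(rT) = (86.51 − 5.2317) · e^(0.0628·9/12)
= 81.2783 · e^0.047100 = 81.2783 × 1.048227 = £85.20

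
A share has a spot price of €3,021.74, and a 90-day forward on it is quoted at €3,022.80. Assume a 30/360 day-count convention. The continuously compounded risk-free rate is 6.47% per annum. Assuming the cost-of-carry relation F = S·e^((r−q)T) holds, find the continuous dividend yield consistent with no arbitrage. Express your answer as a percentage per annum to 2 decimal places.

From F = S·e^((r−q)T): (r − q) = ln(F/S)/T
ln(3022.80/3021.74) = ln(1.000351) = 0.000351
(r − q) = 0.000351 / (90/360) = 0.001404
q = r − ln(F/S)/T = 0.0647 − 0.001404 = 0.063296
q = 6.33%

6.33%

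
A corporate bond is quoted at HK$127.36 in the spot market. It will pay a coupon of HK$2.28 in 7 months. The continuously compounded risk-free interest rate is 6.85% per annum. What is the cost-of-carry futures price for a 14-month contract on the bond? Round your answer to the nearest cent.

PV(coupons) I = 2.28·e^(−0.0685·7/12)
I = 2.1907
F = (S − I)·e^(rT) = (127.36 − 2.1907) · e^(0.0685·14/12)
= 125.1693 · e^0.079917 = 125.1693 × 1.083197 = HK$135.58

HK$135.58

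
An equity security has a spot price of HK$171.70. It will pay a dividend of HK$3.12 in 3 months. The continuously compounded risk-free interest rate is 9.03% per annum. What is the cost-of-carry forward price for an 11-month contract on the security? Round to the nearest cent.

HK$183.20

PV(dividends) I = 3.12·e^(−0.0903·3/12)
I = 3.0504
F = (S − I)·e^(rT) = (171.70 − 3.0504) · e^(0.0903·11/12)
= 168.6496 · e^0.082775 = 168.6496 × 1.086297 = HK$183.20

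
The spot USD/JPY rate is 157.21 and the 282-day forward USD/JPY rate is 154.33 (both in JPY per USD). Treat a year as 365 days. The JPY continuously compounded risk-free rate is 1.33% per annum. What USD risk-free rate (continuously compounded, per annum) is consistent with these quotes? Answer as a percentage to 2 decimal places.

F = S·e^((r_JPY − r_USD)T) ⇒ r_USD = r_JPY − ln(F/S)/T
ln(154.33/157.21) = -0.018489; /(282/365) = -0.023931
r_USD = 0.0133 + 0.023931 = 0.037231
r_USD = 3.72%

3.72%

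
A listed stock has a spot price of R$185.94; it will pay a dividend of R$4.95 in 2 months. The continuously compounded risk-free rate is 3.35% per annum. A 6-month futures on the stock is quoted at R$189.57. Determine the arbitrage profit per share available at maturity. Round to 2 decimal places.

PV(dividends) I = 4.95·e^(−0.0335·2/12) = 4.9224
Fair futures F* = (S − I)·e^(rT) = (185.94 − 4.9224)·e^0.016750 = 181.0176 × 1.016891 = 184.0752
Market R$189.57 > fair 184.0752: forward overpriced → cash-and-carry (borrow at r, buy the stock and collect the dividends, short the forward).
Profit at T = |F_mkt − F*| = |189.57 − 184.0752| = R$5.49 per share

R$5.49 per share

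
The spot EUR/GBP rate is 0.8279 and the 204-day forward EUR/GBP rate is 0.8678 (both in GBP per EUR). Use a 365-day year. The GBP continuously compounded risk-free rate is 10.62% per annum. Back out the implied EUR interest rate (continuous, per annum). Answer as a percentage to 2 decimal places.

F = S·e^((r_GBP − r_EUR)T) ⇒ r_EUR = r_GBP − ln(F/S)/T
ln(0.8678/0.8279) = 0.047069; /(204/365) = 0.084217
r_EUR = 0.1062 − 0.084217 = 0.021983
r_EUR = 2.20%

2.20%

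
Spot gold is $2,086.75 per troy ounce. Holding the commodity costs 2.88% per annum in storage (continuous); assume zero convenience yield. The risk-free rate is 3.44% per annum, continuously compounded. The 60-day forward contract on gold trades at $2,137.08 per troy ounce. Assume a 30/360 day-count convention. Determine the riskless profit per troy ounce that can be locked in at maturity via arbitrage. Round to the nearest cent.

Fair forward: F* = S·e^(carry·T), with carry = (r + u) = 0.0344 + 0.0288 = 0.0632
F* = 2086.75 · e^(0.0632 × 60/360) = 2086.75 · e^0.01053333 = 2086.75 × 1.01058900 = $2108.8466
Market $2137.08 > fair $2108.8466: forward overpriced → cash-and-carry (buy spot, short the forward).
At maturity, profit = |F_mkt − F*| = |2137.08 − 2108.8466| = $28.23 per troy ounce

$28.23 per troy ounce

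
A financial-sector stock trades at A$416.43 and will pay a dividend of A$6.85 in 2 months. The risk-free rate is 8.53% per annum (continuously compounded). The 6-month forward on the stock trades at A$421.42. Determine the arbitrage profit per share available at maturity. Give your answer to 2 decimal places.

A$6.11 per share

PV(dividends) I = 6.85·e^(−0.0853·2/12) = 6.7533
Fair forward F* = (S − I)·e^(rT) = (416.43 − 6.7533)·e^0.042650 = 409.6767 × 1.043573 = 427.5275
Market A$421.42 < fair 427.5275: forward underpriced → reverse cash-and-carry (short the stock, invest proceeds at r, pay the dividends, go long the forward).
Profit at T = |F_mkt − F*| = |421.42 − 427.5275| = A$6.11 per share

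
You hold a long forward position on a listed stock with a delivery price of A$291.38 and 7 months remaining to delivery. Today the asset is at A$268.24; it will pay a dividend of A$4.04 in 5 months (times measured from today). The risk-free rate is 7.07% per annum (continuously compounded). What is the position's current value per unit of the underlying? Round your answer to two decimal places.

-A$15.29

PV(remaining dividends) I = 4.04·e^(−0.0707·5/12) = 3.9227
Current forward F = (S − I)·e^(rT) = (268.24 − 3.9227)·e^(0.0707·7/12) = 264.3173 × 1.042104 = 275.4461
Value (long) = (F − K)·e^(−rT) = (275.4461 − 291.38) × 0.959597 = -15.2901
Value = -A$15.29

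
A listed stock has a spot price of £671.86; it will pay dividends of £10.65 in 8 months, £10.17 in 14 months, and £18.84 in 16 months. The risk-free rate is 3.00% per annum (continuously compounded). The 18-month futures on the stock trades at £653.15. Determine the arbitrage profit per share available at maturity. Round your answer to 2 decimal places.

PV(dividends) I = 10.65·e^(−0.0300·8/12) + 10.17·e^(−0.0300·14/12) + 18.84·e^(−0.0300·16/12) = 38.3606
Fair futures F* = (S − I)·e^(rT) = (671.86 − 38.3606)·e^0.045000 = 633.4994 × 1.046028 = 662.6581
Market £653.15 < fair 662.6581: forward underpriced → reverse cash-and-carry (short the stock, invest proceeds at r, pay the dividends, go long the forward).
Profit at T = |F_mkt − F*| = |653.15 − 662.6581| = £9.51 per share

£9.51 per share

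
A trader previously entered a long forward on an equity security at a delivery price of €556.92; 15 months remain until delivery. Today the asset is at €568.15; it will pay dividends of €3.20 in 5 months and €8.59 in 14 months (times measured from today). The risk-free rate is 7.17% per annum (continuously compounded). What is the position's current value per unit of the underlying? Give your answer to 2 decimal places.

€47.97

PV(remaining dividends) I = 3.20·e^(−0.0717·5/12) + 8.59·e^(−0.0717·14/12) = 11.0065
Current forward F = (S − I)·e^(rT) = (568.15 − 11.0065)·e^(0.0717·15/12) = 557.1435 × 1.093764 = 609.3835
Value (long) = (F − K)·e^(−rT) = (609.3835 − 556.92) × 0.914274 = 47.9660
Value = €47.97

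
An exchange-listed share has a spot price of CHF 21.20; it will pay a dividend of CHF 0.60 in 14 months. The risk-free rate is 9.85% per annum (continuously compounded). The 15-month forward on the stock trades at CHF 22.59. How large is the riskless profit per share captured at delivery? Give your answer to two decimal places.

CHF 0.78 per share

PV(dividends) I = 0.60·e^(−0.0985·14/12) = 0.5349
Fair forward F* = (S − I)·e^(rT) = (21.20 − 0.5349)·e^0.123125 = 20.6651 × 1.131026 = 23.3728
Market CHF 22.59 < fair 23.3728: forward underpriced → reverse cash-and-carry (short the stock, invest proceeds at r, pay the dividends, go long the forward).
Profit at T = |F_mkt − F*| = |22.59 − 23.3728| = CHF 0.78 per share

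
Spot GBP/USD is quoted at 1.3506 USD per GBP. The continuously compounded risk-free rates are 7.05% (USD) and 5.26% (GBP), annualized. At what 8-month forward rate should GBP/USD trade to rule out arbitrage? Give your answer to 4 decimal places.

1.3668

F = S·e^((r_USD − r_GBP)T) = 1.3506 · e^((0.0705 − 0.0526) × 8/12)
= 1.3506 · e^0.011933 = 1.3506 × 1.012004
F = 1.3668 USD per GBP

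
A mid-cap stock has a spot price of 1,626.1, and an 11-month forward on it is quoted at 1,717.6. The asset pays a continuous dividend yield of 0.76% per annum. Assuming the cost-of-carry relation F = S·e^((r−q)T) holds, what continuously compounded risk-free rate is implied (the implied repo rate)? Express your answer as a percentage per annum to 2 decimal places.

From F = S·e^((r−q)T): (r − q) = ln(F/S)/T
ln(1717.6/1626.1) = ln(1.056270) = 0.054744
(r − q) = 0.054744 / (11/12) = 0.059721
r = ln(F/S)/T + q = 0.059721 + 0.0076 = 0.067321
r = 6.73%

6.73%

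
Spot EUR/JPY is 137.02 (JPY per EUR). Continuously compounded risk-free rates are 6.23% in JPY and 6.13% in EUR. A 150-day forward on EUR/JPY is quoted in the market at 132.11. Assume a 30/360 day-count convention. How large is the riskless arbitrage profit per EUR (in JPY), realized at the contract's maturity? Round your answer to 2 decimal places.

4.97 per EUR (in JPY)

Fair forward: F* = S·e^(carry·T), with carry = (r_JPY − r_EUR) = 0.0623 − 0.0613 = 0.0010
F* = 137.02 · e^(0.0010 × 150/360) = 137.02 · e^0.000417 = 137.02 × 1.000417 = 137.0771
Market 132.11 < fair 137.0771: forward underpriced → reverse cash-and-carry (short spot, go long the forward).
At maturity, profit = |F_mkt − F*| = |132.11 − 137.0771| = 4.97 per EUR (in JPY)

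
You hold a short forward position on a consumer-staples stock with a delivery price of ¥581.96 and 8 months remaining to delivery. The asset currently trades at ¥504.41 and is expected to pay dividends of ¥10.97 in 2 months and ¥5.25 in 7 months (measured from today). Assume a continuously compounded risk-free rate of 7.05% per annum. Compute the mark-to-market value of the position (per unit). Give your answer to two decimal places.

PV(remaining dividends) I = 10.97·e^(−0.0705·2/12) + 5.25·e^(−0.0705·7/12) = 15.8803
Current forward F = (S − I)·e^(rT) = (504.41 − 15.8803)·e^(0.0705·8/12) = 488.5297 × 1.048122 = 512.0387
Value (long) = (F − K)·e^(−rT) = (512.0387 − 581.96) × 0.954087 = -66.7110
Short position value = −(long value) = ¥66.71

¥66.71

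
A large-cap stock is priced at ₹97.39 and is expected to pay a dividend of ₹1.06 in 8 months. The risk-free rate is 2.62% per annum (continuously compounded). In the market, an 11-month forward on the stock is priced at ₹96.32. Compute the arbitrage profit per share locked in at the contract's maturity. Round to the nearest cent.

PV(dividends) I = 1.06·e^(−0.0262·8/12) = 1.0416
Fair forward F* = (S − I)·e^(rT) = (97.39 − 1.0416)·e^0.024017 = 96.3484 × 1.024308 = 98.6904
Market ₹96.32 < fair 98.6904: forward underpriced → reverse cash-and-carry (short the stock, invest proceeds at r, pay the dividends, go long the forward).
Profit at T = |F_mkt − F*| = |96.32 − 98.6904| = ₹2.37 per share

₹2.37 per share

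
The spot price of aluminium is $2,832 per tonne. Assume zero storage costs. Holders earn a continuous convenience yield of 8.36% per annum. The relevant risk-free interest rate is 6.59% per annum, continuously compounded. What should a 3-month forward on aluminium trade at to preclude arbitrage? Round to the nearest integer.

Net carry = r + u − y = 0.0659 + 0.0000 − 0.0836 = -0.0177
F = S·e^((r+u−y)T) = 2832 · e^(-0.0177 × 3/12) = 2832 · e^-0.004425
= 2832 × 0.995585 = $2,819 per tonne

$2,819 per tonne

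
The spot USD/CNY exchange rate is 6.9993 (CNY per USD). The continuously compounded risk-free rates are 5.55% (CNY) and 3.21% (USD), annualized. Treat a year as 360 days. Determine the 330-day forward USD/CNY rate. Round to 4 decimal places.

7.1511

F = S·e^((r_CNY − r_USD)T) = 6.9993 · e^((0.0555 − 0.0321) × 330/360)
= 6.9993 · e^0.021450 = 6.9993 × 1.021682
F = 7.1511 CNY per USD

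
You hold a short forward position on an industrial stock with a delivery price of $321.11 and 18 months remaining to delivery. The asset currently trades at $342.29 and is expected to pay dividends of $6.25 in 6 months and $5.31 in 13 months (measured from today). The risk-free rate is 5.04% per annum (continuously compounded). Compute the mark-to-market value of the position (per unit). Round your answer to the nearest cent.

-$33.44

PV(remaining dividends) I = 6.25·e^(−0.0504·6/12) + 5.31·e^(−0.0504·13/12) = 11.1223
Current forward F = (S − I)·e^(rT) = (342.29 − 11.1223)·e^(0.0504·18/12) = 331.1677 × 1.078531 = 357.1746
Value (long) = (F − K)·e^(−rT) = (357.1746 − 321.11) × 0.927187 = 33.4386
Short position value = −(long value) = -$33.44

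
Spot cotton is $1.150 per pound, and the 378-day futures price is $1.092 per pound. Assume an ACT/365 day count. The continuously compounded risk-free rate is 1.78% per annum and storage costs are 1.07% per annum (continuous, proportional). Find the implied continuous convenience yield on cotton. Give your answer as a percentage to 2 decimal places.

7.85%

F = S·e^((r+u−y)T) ⇒ (r+u−y) = ln(F/S)/T
ln(1.092/1.150) = -0.051751; /T ⇒ -0.049971
y = r + u − ln(F/S)/T = 0.0178 + 0.0107 + 0.049971 = 0.078471
y = 7.85%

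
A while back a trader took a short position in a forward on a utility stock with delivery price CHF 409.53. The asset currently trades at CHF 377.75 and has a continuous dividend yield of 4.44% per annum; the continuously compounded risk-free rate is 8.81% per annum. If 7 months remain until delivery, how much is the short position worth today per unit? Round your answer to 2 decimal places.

CHF 20.92

Current fair forward for the remaining 7 months: F = S·e^((r − q)·T), (r − q) = 0.0881 − 0.0444 = 0.0437
F = 377.75 · e^(0.0437 × 7/12) = 377.75 × 1.025819 = 387.5031
Value of long forward = (F − K)·e^(−rT) = (387.5031 − 409.53) · e^(−0.0881·7/12)
= -22.0269 × 0.949907 = -20.92
Short position value = −(long value) = CHF 20.92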